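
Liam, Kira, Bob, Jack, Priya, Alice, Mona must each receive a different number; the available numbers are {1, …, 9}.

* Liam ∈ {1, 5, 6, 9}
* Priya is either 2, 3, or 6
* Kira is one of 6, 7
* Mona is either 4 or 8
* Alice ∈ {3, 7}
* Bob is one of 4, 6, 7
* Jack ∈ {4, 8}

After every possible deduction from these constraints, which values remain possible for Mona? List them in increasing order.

The 2 variables Jack and Mona are confined to {4, 8}, which locks those values in; drop them from Bob.
Kira and Bob share exactly the 2 values {6, 7}; by pigeonhole those values go to them, so strike 6, 7 from Liam, Priya, Alice.
Alice has just one choice, so Alice = 3. Remove 3 from Priya.
Priya must be 2 (only option left).
No further eliminations apply; Mona can still be any of 4, 8.

4, 8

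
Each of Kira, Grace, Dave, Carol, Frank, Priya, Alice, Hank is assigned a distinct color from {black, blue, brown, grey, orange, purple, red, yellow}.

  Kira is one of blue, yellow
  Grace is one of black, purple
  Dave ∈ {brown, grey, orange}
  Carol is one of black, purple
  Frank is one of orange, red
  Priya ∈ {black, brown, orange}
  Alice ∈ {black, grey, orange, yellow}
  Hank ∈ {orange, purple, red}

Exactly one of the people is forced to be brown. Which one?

The 8 variables together cover exactly {black, blue, brown, grey, orange, purple, red, yellow} — 8 values for 8 variables — and blue appears only in Kira's list, so Kira = blue.
The 7 still-open variables together cover exactly {black, brown, grey, orange, purple, red, yellow} — 7 values for 7 variables — and yellow appears only in Alice's list, so Alice = yellow.
Among the 6 still-open variables, grey fits only Dave (and all 6 values in {black, brown, grey, orange, purple, red} must be used), so Dave = grey.
The 5 still-open variables together cover exactly {black, brown, orange, purple, red} — 5 values for 5 variables — and brown appears only in Priya's list, so Priya = brown.

Priya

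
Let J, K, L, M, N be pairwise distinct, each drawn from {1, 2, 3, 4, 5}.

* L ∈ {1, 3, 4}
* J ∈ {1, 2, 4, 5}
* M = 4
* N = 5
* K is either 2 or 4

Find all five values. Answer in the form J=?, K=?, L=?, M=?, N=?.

J=1, K=2, L=3, M=4, N=5

M has just one choice, so M = 4. Strike 4 from J, K, L.
N has just one choice, so N = 5. Remove 5 from J.
K's domain is down to {2}, so K = 2. Eliminate 2 elsewhere: J.
J must be 1 (only option left). Strike 1 from L.
That leaves L = 3.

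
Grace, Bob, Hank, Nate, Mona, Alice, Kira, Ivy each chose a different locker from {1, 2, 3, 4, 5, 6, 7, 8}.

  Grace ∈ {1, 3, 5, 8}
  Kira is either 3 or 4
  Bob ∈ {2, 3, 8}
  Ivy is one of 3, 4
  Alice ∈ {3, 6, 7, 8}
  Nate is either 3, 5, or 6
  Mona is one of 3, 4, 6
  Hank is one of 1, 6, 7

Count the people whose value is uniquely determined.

The 8 variables draw from only 8 values {1, 2, 3, 4, 5, 6, 7, 8}, so each is used; only Bob can be 2, hence Bob = 2.
Kira and Ivy between them cover only {3, 4} — a naked pair. Remove those values from Grace, Nate, Mona, Alice.
Mona must be 6 (only option left). Eliminate 6 elsewhere: Hank, Nate, Alice.
That leaves Nate = 5. Eliminate 5 elsewhere: Grace.
Determined: Bob=2, Nate=5, Mona=6. The other people each still have more than one consistent value. That makes 3.

3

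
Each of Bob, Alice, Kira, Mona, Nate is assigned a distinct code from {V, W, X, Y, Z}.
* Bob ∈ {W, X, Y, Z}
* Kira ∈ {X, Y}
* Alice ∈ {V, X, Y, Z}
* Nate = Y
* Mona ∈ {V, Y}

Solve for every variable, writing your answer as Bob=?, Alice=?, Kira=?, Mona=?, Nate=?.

Nate must be Y (only option left). So Bob, Alice, Kira, Mona can't be Y.
Kira's domain is down to {X}, so Kira = X. Eliminate X elsewhere: Bob, Alice.
That leaves Mona = V. Remove V from Alice.
That leaves Alice = Z. Eliminate Z elsewhere: Bob.
Bob has just one choice, so Bob = W.

Bob=W, Alice=Z, Kira=X, Mona=V, Nate=Y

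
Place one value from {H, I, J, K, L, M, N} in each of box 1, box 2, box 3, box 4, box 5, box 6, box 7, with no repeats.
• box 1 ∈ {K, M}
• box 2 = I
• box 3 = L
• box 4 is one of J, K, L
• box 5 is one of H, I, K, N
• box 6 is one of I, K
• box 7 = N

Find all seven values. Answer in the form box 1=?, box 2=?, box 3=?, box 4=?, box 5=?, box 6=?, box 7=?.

box 2's domain is down to {I}, so box 2 = I. Remove I from box 5, box 6.
box 3 has just one choice, so box 3 = L. Eliminate L elsewhere: box 4.
That leaves box 6 = K. So box 1, box 4, box 5 can't be K.
box 7 has just one choice, so box 7 = N. Eliminate N elsewhere: box 5.
box 1 has just one choice, so box 1 = M.
box 4 has just one choice, so box 4 = J.
box 5 has just one choice, so box 5 = H.

box 1=M, box 2=I, box 3=L, box 4=J, box 5=H, box 6=K, box 7=N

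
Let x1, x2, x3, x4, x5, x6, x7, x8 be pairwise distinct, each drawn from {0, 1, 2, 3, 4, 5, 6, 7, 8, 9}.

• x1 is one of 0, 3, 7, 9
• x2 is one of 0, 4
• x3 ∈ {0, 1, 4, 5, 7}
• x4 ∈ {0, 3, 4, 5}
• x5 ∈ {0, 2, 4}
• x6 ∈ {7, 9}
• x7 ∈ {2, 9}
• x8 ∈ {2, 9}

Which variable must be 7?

x6

Among the 8 variables, 1 fits only x3 (and all 8 values in {0, 1, 2, 3, 4, 5, 7, 9} must be used), so x3 = 1.
Among the 7 still-open variables, 5 fits only x4 (and all 7 values in {0, 2, 3, 4, 5, 7, 9} must be used), so x4 = 5.
The 6 still-open variables draw from only 6 values {0, 2, 3, 4, 7, 9}, so each is used; only x1 can be 3, hence x1 = 3.
The 5 still-open variables draw from only 5 values {0, 2, 4, 7, 9}, so each is used; only x6 can be 7, hence x6 = 7.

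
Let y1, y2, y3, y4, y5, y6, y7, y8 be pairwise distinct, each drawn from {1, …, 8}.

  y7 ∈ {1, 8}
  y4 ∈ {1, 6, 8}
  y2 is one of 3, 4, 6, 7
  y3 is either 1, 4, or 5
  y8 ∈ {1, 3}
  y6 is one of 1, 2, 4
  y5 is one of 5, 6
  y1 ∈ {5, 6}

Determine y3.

The 8 variables draw from only 8 values {1, 2, 3, 4, 5, 6, 7, 8}, so each is used; only y6 can be 2, hence y6 = 2.
The 7 still-open variables together cover exactly {1, 3, 4, 5, 6, 7, 8} — 7 values for 7 variables — and 7 appears only in y2's list, so y2 = 7.
The 6 still-open variables draw from only 6 values {1, 3, 4, 5, 6, 8}, so each is used; only y8 can be 3, hence y8 = 3.
The 5 still-open variables together cover exactly {1, 4, 5, 6, 8} — 5 values for 5 variables — and 4 appears only in y3's list, so y3 = 4.

4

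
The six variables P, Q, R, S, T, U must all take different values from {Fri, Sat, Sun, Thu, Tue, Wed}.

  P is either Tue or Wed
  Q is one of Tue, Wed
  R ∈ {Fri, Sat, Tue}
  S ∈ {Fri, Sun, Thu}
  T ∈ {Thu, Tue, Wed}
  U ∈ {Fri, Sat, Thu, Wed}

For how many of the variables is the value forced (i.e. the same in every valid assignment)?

2

The 6 variables together cover exactly {Fri, Sat, Sun, Thu, Tue, Wed} — 6 values for 6 variables — and Sun appears only in S's list, so S = Sun.
P and Q share exactly the 2 values {Tue, Wed}; by pigeonhole those values go to them, so strike Tue, Wed from R, T, U.
That leaves T = Thu. So U can't be Thu.
Determined: S=Sun, T=Thu. The other variables each still have more than one consistent value. That makes 2.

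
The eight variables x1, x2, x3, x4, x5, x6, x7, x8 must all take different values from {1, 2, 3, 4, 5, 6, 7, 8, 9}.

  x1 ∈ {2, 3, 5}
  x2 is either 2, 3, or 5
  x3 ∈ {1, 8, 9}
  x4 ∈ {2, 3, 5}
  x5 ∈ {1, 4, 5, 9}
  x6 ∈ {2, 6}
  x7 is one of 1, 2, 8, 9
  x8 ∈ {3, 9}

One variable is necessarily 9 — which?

The 8 variables draw from only 8 values {1, 2, 3, 4, 5, 6, 8, 9}, so each is used; only x5 can be 4, hence x5 = 4.
Among the 7 still-open variables, 6 fits only x6 (and all 7 values in {1, 2, 3, 5, 6, 8, 9} must be used), so x6 = 6.
x1, x2, x4 share exactly the 3 values {2, 3, 5}; by pigeonhole those values go to them, so strike 2, 3, 5 from x7, x8.
So 9 goes to x8.

x8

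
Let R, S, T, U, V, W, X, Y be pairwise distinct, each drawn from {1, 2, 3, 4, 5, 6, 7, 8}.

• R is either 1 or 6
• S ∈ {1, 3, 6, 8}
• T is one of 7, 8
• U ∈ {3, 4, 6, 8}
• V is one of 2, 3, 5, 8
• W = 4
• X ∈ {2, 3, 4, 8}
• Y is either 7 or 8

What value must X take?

W's domain is down to {4}, so W = 4. Remove 4 from U, X.
Among the 7 still-open variables, 5 fits only V (and all 7 values in {1, 2, 3, 5, 6, 7, 8} must be used), so V = 5.
Among the 6 still-open variables, 2 fits only X (and all 6 values in {1, 2, 3, 6, 7, 8} must be used), so X = 2.

2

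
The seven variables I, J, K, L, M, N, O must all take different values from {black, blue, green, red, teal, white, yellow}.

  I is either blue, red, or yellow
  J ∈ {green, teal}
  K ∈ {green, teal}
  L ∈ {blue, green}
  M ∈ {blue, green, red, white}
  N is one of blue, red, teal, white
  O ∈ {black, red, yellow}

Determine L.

blue

The 7 variables together cover exactly {black, blue, green, red, teal, white, yellow} — 7 values for 7 variables — and black appears only in O's list, so O = black.
The 6 still-open variables together cover exactly {blue, green, red, teal, white, yellow} — 6 values for 6 variables — and yellow appears only in I's list, so I = yellow.
J and K between them cover only {green, teal} — a naked pair. Remove those values from L, M, N.
So L = blue.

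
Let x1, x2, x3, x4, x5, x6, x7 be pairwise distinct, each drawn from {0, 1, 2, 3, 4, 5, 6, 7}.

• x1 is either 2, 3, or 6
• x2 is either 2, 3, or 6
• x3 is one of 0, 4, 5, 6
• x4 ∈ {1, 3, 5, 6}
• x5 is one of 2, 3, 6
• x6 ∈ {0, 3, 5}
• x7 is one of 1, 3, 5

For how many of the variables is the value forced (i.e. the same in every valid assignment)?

2

The 7 variables together cover exactly {0, 1, 2, 3, 4, 5, 6} — 7 values for 7 variables — and 4 appears only in x3's list, so x3 = 4.
The 6 still-open variables together cover exactly {0, 1, 2, 3, 5, 6} — 6 values for 6 variables — and 0 appears only in x6's list, so x6 = 0.
x1, x2, x5 between them cover only {2, 3, 6} — a naked triple. Remove those values from x4, x7.
Determined: x3=4, x6=0. The other variables each still have more than one consistent value. That makes 2.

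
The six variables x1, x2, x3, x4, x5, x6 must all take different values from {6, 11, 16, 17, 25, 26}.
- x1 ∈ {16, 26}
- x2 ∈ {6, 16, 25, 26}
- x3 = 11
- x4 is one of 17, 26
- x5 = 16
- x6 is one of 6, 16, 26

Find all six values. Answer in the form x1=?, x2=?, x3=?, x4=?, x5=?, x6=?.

x3 must be 11 (only option left).
x5 must be 16 (only option left). Remove 16 from x1, x2, x6.
x1 must be 26 (only option left). Eliminate 26 elsewhere: x2, x4, x6.
That leaves x4 = 17.
x6's domain is down to {6}, so x6 = 6. Eliminate 6 elsewhere: x2.
x2 must be 25 (only option left).

x1=26, x2=25, x3=11, x4=17, x5=16, x6=6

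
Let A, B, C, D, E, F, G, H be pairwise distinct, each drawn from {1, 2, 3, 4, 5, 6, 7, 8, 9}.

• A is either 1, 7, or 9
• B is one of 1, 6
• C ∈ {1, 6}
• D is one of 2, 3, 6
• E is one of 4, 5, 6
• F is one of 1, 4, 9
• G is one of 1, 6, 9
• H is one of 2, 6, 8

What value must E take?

B and C share exactly the 2 values {1, 6}; by pigeonhole those values go to them, so strike 1, 6 from A, D, E, F, G, H.
That leaves G = 9. Remove 9 from A, F.
That leaves A = 7.
That leaves F = 4. Remove 4 from E.
So E = 5.

5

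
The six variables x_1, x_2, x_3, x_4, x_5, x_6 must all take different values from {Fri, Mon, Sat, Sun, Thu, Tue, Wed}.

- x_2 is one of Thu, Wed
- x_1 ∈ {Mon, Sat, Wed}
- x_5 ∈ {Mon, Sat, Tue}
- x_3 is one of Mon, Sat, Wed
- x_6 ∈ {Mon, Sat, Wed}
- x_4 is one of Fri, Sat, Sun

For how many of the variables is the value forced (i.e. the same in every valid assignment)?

x_1, x_3, x_6 between them cover only {Mon, Sat, Wed} — a naked triple. Remove those values from x_2, x_4, x_5.
That leaves x_2 = Thu.
x_5's domain is down to {Tue}, so x_5 = Tue.
Determined: x_2=Thu, x_5=Tue. The other variables each still have more than one consistent value. That makes 2.

2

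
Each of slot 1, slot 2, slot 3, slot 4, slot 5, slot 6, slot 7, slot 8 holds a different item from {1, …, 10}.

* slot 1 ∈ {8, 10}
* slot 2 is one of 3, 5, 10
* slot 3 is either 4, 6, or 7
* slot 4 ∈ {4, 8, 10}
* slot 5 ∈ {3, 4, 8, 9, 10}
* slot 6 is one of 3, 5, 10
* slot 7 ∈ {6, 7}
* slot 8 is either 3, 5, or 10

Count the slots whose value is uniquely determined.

Among the 8 variables, 9 fits only slot 5 (and all 8 values in {3, 4, 5, 6, 7, 8, 9, 10} must be used), so slot 5 = 9.
slot 2, slot 6, slot 8 share exactly the 3 values {3, 5, 10}; by pigeonhole those values go to them, so strike 3, 5, 10 from slot 1, slot 4.
slot 1's domain is down to {8}, so slot 1 = 8. Eliminate 8 elsewhere: slot 4.
slot 4's domain is down to {4}, so slot 4 = 4. So slot 3 can't be 4.
Determined: slot 1=8, slot 4=4, slot 5=9. The other slots each still have more than one consistent value. That makes 3.

3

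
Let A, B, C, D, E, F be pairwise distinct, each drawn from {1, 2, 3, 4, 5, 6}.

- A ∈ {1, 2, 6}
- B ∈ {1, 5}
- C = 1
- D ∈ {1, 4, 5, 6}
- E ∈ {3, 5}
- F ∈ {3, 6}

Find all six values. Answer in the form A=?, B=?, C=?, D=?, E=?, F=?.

C must be 1 (only option left). Eliminate 1 elsewhere: A, B, D.
B's domain is down to {5}, so B = 5. So D, E can't be 5.
E has just one choice, so E = 3. Strike 3 from F.
F has just one choice, so F = 6. Eliminate 6 elsewhere: A, D.
That leaves A = 2.
D's domain is down to {4}, so D = 4.

A=2, B=5, C=1, D=4, E=3, F=6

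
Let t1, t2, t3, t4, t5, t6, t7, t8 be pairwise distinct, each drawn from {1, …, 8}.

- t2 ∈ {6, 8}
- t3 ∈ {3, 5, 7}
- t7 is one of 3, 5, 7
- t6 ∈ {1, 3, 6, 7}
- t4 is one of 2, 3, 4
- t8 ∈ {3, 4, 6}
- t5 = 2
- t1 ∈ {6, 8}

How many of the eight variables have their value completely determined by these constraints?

t5 must be 2 (only option left). Eliminate 2 elsewhere: t4.
The 7 still-open variables draw from only 7 values {1, 3, 4, 5, 6, 7, 8}, so each is used; only t6 can be 1, hence t6 = 1.
The 2 variables t1 and t2 are confined to {6, 8}, which locks those values in; drop them from t8.
t4 and t8 between them cover only {3, 4} — a naked pair. Remove those values from t3, t7.
Determined: t5=2, t6=1. The other variables each still have more than one consistent value. That makes 2.

2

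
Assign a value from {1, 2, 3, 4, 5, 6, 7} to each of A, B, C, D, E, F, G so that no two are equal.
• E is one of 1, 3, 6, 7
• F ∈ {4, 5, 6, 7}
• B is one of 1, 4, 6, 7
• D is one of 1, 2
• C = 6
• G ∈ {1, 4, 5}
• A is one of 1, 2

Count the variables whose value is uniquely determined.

C must be 6 (only option left). Remove 6 from B, E, F.
Among the 6 still-open variables, 3 fits only E (and all 6 values in {1, 2, 3, 4, 5, 7} must be used), so E = 3.
The 2 variables A and D are confined to {1, 2}, which locks those values in; drop them from B, G.
Determined: C=6, E=3. The other variables each still have more than one consistent value. That makes 2.

2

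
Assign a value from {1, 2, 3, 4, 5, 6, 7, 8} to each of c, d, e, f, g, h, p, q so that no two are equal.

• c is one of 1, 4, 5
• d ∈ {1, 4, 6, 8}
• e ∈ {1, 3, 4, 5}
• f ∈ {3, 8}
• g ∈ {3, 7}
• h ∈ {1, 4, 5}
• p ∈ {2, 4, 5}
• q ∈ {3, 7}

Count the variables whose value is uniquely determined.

3

The 8 variables together cover exactly {1, 2, 3, 4, 5, 6, 7, 8} — 8 values for 8 variables — and 2 appears only in p's list, so p = 2.
Among the 7 still-open variables, 6 fits only d (and all 7 values in {1, 3, 4, 5, 6, 7, 8} must be used), so d = 6.
Among the 6 still-open variables, 8 fits only f (and all 6 values in {1, 3, 4, 5, 7, 8} must be used), so f = 8.
g and q share exactly the 2 values {3, 7}; by pigeonhole those values go to them, so strike 3, 7 from e.
Determined: d=6, f=8, p=2. The other variables each still have more than one consistent value. That makes 3.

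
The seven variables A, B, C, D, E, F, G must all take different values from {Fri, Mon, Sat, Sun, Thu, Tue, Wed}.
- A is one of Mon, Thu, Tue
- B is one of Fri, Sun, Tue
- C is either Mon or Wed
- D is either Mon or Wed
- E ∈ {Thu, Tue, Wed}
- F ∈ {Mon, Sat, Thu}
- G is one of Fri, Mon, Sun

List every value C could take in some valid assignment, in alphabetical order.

The 7 variables together cover exactly {Fri, Mon, Sat, Sun, Thu, Tue, Wed} — 7 values for 7 variables — and Sat appears only in F's list, so F = Sat.
The 2 variables C and D are confined to {Mon, Wed}, which locks those values in; drop them from A, E, G.
A and E between them cover only {Thu, Tue} — a naked pair. Remove those values from B.
No further eliminations apply; C can still be any of Mon, Wed.

Mon, Wed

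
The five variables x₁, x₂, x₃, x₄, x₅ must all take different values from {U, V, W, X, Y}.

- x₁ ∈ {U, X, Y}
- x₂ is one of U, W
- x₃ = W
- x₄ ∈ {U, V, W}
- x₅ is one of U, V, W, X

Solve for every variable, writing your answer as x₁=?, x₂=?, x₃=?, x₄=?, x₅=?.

x₁=Y, x₂=U, x₃=W, x₄=V, x₅=X

x₃ has just one choice, so x₃ = W. Eliminate W elsewhere: x₂, x₄, x₅.
x₂ must be U (only option left). So x₁, x₄, x₅ can't be U.
That leaves x₄ = V. Remove V from x₅.
That leaves x₅ = X. So x₁ can't be X.
x₁ has just one choice, so x₁ = Y.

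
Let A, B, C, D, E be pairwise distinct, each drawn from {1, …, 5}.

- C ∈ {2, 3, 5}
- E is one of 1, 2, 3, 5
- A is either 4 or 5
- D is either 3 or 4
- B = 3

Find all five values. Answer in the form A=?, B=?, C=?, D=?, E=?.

A=5, B=3, C=2, D=4, E=1

B must be 3 (only option left). So C, D, E can't be 3.
D's domain is down to {4}, so D = 4. Eliminate 4 elsewhere: A.
A must be 5 (only option left). Strike 5 from C, E.
C has just one choice, so C = 2. Strike 2 from E.
That leaves E = 1.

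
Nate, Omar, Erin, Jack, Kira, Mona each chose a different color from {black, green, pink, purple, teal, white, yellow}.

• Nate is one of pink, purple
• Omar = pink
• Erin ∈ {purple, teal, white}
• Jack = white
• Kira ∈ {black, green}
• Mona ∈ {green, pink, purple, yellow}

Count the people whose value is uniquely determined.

Omar has just one choice, so Omar = pink. Eliminate pink elsewhere: Nate, Mona.
Jack's domain is down to {white}, so Jack = white. So Erin can't be white.
That leaves Nate = purple. Strike purple from Erin, Mona.
Erin's domain is down to {teal}, so Erin = teal.
Determined: Nate=purple, Omar=pink, Erin=teal, Jack=white. The other people each still have more than one consistent value. That makes 4.

4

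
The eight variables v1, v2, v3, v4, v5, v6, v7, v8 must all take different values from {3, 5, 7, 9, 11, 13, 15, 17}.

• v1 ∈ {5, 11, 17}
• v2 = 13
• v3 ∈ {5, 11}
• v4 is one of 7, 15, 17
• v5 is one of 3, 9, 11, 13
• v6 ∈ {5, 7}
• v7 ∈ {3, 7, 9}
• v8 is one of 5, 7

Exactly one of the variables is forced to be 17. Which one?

v1

v2 must be 13 (only option left). Strike 13 from v5.
Among the 7 still-open variables, 15 fits only v4 (and all 7 values in {3, 5, 7, 9, 11, 15, 17} must be used), so v4 = 15.
Among the 6 still-open variables, 17 fits only v1 (and all 6 values in {3, 5, 7, 9, 11, 17} must be used), so v1 = 17.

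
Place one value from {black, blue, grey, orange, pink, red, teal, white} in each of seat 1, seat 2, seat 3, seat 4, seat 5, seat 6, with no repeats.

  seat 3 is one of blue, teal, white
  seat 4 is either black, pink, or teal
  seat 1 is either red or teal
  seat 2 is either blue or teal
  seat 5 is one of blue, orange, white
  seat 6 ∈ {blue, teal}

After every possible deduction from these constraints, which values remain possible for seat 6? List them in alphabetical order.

blue, teal

seat 2 and seat 6 between them cover only {blue, teal} — a naked pair. Remove those values from seat 1, seat 3, seat 4, seat 5.
seat 1 must be red (only option left).
seat 3 must be white (only option left). Strike white from seat 5.
That leaves seat 5 = orange.
No further eliminations apply; seat 6 can still be any of blue, teal.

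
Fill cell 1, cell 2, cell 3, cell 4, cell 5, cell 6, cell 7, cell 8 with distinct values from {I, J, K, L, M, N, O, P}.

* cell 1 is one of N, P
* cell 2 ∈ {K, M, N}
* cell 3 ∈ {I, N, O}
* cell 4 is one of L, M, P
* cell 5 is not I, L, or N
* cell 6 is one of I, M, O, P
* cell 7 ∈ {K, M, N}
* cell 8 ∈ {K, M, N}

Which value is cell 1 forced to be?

The 8 variables together cover exactly {I, J, K, L, M, N, O, P} — 8 values for 8 variables — and J appears only in cell 5's list, so cell 5 = J.
The 7 still-open variables together cover exactly {I, K, L, M, N, O, P} — 7 values for 7 variables — and L appears only in cell 4's list, so cell 4 = L.
cell 2, cell 7, cell 8 between them cover only {K, M, N} — a naked triple. Remove those values from cell 1, cell 3, cell 6.
So cell 1 = P.

P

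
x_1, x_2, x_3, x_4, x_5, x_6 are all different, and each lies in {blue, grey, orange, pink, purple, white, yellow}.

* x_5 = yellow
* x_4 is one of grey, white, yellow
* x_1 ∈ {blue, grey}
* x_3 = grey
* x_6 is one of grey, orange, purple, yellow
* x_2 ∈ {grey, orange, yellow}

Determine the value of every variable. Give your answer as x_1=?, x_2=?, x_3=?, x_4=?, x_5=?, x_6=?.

x_3 has just one choice, so x_3 = grey. Eliminate grey elsewhere: x_1, x_2, x_4, x_6.
x_5 must be yellow (only option left). Strike yellow from x_2, x_4, x_6.
x_1 must be blue (only option left).
That leaves x_2 = orange. Eliminate orange elsewhere: x_6.
That leaves x_4 = white.
x_6 has just one choice, so x_6 = purple.

x_1=blue, x_2=orange, x_3=grey, x_4=white, x_5=yellow, x_6=purple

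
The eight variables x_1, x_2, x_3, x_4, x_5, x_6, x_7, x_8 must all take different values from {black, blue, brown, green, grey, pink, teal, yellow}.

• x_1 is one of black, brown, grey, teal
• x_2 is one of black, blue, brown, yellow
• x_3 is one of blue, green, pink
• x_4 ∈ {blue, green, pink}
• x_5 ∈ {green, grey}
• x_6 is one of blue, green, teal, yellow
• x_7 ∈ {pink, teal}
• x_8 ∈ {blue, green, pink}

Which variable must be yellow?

x_6

x_3, x_4, x_8 share exactly the 3 values {blue, green, pink}; by pigeonhole those values go to them, so strike blue, green, pink from x_2, x_5, x_6, x_7.
x_5 must be grey (only option left). Remove grey from x_1.
x_7's domain is down to {teal}, so x_7 = teal. Remove teal from x_1, x_6.
So yellow goes to x_6.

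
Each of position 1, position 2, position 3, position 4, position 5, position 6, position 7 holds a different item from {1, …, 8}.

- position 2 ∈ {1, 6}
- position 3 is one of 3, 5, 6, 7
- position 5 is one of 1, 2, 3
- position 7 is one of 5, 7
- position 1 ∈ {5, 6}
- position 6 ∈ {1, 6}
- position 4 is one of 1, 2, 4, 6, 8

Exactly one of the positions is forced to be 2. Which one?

The 2 variables position 2 and position 6 are confined to {1, 6}, which locks those values in; drop them from position 1, position 3, position 4, position 5.
position 1's domain is down to {5}, so position 1 = 5. Remove 5 from position 3, position 7.
position 7 has just one choice, so position 7 = 7. Eliminate 7 elsewhere: position 3.
position 3 must be 3 (only option left). Strike 3 from position 5.
So 2 goes to position 5.

position 5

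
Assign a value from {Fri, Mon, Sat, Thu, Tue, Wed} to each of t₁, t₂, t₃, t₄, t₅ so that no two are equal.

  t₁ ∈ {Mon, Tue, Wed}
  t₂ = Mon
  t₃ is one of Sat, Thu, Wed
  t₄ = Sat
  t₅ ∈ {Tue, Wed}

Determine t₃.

t₂ must be Mon (only option left). So t₁ can't be Mon.
t₄ must be Sat (only option left). Strike Sat from t₃.
Among the 3 still-open variables, Thu fits only t₃ (and all 3 values in {Thu, Tue, Wed} must be used), so t₃ = Thu.

Thu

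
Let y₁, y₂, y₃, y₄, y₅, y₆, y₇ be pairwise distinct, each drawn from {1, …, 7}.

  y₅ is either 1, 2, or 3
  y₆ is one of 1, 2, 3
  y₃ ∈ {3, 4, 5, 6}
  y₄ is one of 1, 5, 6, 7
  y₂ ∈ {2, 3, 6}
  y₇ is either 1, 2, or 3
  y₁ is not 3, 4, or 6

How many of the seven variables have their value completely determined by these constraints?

Among the 7 variables, 4 fits only y₃ (and all 7 values in {1, 2, 3, 4, 5, 6, 7} must be used), so y₃ = 4.
The 3 variables y₅, y₆, y₇ are confined to {1, 2, 3}, which locks those values in; drop them from y₁, y₂, y₄.
That leaves y₂ = 6. Remove 6 from y₄.
Determined: y₂=6, y₃=4. The other variables each still have more than one consistent value. That makes 2.

2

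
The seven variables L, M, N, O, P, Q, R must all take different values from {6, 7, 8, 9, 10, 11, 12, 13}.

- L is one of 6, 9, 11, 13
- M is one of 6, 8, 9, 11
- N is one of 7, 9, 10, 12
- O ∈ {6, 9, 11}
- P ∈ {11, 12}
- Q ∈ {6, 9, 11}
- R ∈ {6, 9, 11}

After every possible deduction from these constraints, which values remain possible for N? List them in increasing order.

7, 10

O, Q, R between them cover only {6, 9, 11} — a naked triple. Remove those values from L, M, N, P.
L has just one choice, so L = 13.
M's domain is down to {8}, so M = 8.
P has just one choice, so P = 12. So N can't be 12.
No further eliminations apply; N can still be any of 7, 10.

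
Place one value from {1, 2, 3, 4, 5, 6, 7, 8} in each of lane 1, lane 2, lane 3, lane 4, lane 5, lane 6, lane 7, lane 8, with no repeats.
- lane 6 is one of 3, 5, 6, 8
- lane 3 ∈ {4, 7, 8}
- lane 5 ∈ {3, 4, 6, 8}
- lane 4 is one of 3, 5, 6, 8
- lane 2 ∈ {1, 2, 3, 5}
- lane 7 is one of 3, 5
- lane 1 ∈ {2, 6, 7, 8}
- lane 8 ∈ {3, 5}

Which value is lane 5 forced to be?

The 8 variables draw from only 8 values {1, 2, 3, 4, 5, 6, 7, 8}, so each is used; only lane 2 can be 1, hence lane 2 = 1.
The 7 still-open variables together cover exactly {2, 3, 4, 5, 6, 7, 8} — 7 values for 7 variables — and 2 appears only in lane 1's list, so lane 1 = 2.
The 6 still-open variables draw from only 6 values {3, 4, 5, 6, 7, 8}, so each is used; only lane 3 can be 7, hence lane 3 = 7.
The 5 still-open variables draw from only 5 values {3, 4, 5, 6, 8}, so each is used; only lane 5 can be 4, hence lane 5 = 4.

4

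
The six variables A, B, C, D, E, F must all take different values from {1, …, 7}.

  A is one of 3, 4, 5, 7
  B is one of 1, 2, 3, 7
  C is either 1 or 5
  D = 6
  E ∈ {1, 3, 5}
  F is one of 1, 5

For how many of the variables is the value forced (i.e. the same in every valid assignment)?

2

D has just one choice, so D = 6.
C and F between them cover only {1, 5} — a naked pair. Remove those values from A, B, E.
E has just one choice, so E = 3. So A, B can't be 3.
Determined: D=6, E=3. The other variables each still have more than one consistent value. That makes 2.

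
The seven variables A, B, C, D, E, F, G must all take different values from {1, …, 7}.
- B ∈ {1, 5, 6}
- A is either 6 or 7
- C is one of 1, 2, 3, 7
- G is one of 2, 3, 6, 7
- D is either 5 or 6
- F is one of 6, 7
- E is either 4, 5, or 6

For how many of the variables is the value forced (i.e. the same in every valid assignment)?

The 7 variables draw from only 7 values {1, 2, 3, 4, 5, 6, 7}, so each is used; only E can be 4, hence E = 4.
A and F share exactly the 2 values {6, 7}; by pigeonhole those values go to them, so strike 6, 7 from B, C, D, G.
D's domain is down to {5}, so D = 5. So B can't be 5.
B's domain is down to {1}, so B = 1. Remove 1 from C.
Determined: B=1, D=5, E=4. The other variables each still have more than one consistent value. That makes 3.

3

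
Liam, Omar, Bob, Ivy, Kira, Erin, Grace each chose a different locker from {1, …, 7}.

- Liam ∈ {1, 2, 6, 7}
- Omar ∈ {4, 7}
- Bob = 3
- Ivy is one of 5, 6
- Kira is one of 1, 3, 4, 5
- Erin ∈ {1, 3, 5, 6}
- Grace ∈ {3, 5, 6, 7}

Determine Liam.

Bob must be 3 (only option left). Strike 3 from Kira, Erin, Grace.
The 6 still-open variables together cover exactly {1, 2, 4, 5, 6, 7} — 6 values for 6 variables — and 2 appears only in Liam's list, so Liam = 2.

2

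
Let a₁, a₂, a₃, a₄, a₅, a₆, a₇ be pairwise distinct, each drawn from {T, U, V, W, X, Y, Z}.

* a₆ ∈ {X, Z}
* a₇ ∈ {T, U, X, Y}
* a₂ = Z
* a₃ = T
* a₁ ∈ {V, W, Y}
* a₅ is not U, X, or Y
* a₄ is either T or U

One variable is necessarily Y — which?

a₂ must be Z (only option left). Eliminate Z elsewhere: a₅, a₆.
a₃'s domain is down to {T}, so a₃ = T. Remove T from a₄, a₅, a₇.
a₄ must be U (only option left). Eliminate U elsewhere: a₇.
a₆ must be X (only option left). Eliminate X elsewhere: a₇.
So Y goes to a₇.

a₇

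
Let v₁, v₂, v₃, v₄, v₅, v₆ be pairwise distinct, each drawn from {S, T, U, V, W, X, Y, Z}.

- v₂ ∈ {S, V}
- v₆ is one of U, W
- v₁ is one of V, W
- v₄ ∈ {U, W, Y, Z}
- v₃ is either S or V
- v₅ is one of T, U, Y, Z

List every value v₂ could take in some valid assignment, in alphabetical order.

The 2 variables v₂ and v₃ are confined to {S, V}, which locks those values in; drop them from v₁.
v₁ must be W (only option left). Strike W from v₄, v₆.
v₆ must be U (only option left). Eliminate U elsewhere: v₄, v₅.
No further eliminations apply; v₂ can still be any of S, V.

S, V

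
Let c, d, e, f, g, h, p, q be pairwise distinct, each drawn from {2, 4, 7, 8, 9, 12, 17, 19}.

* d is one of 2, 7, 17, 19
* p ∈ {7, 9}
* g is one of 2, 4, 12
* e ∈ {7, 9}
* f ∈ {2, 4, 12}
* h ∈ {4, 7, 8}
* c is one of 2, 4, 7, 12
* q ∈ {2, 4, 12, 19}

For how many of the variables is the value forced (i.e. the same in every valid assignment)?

The 8 variables draw from only 8 values {2, 4, 7, 8, 9, 12, 17, 19}, so each is used; only h can be 8, hence h = 8.
The 7 still-open variables draw from only 7 values {2, 4, 7, 9, 12, 17, 19}, so each is used; only d can be 17, hence d = 17.
Among the 6 still-open variables, 19 fits only q (and all 6 values in {2, 4, 7, 9, 12, 19} must be used), so q = 19.
e and p between them cover only {7, 9} — a naked pair. Remove those values from c.
Determined: d=17, h=8, q=19. The other variables each still have more than one consistent value. That makes 3.

3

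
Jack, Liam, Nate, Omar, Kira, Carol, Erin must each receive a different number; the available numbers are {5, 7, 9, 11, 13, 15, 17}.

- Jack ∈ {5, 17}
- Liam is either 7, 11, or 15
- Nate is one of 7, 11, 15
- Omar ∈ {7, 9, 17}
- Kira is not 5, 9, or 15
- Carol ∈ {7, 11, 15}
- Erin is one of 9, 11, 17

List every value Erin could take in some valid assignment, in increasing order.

9, 17

Among the 7 variables, 5 fits only Jack (and all 7 values in {5, 7, 9, 11, 13, 15, 17} must be used), so Jack = 5.
The 6 still-open variables draw from only 6 values {7, 9, 11, 13, 15, 17}, so each is used; only Kira can be 13, hence Kira = 13.
Liam, Nate, Carol share exactly the 3 values {7, 11, 15}; by pigeonhole those values go to them, so strike 7, 11, 15 from Omar, Erin.
No further eliminations apply; Erin can still be any of 9, 17.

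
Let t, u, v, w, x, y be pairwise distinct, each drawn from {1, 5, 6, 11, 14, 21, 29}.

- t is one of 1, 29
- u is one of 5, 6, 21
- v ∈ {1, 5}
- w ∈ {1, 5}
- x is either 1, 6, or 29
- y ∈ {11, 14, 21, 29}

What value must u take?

21

v and w share exactly the 2 values {1, 5}; by pigeonhole those values go to them, so strike 1, 5 from t, u, x.
t's domain is down to {29}, so t = 29. So x, y can't be 29.
x must be 6 (only option left). Eliminate 6 elsewhere: u.
So u = 21.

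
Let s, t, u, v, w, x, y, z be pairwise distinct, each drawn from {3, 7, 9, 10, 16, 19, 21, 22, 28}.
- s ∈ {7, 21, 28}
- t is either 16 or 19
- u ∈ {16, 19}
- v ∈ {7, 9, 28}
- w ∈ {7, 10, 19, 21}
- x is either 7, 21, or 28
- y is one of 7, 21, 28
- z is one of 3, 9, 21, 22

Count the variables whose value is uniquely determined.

2

t and u between them cover only {16, 19} — a naked pair. Remove those values from w.
The 3 variables s, x, y are confined to {7, 21, 28}, which locks those values in; drop them from v, w, z.
That leaves v = 9. Strike 9 from z.
That leaves w = 10.
Determined: v=9, w=10. The other variables each still have more than one consistent value. That makes 2.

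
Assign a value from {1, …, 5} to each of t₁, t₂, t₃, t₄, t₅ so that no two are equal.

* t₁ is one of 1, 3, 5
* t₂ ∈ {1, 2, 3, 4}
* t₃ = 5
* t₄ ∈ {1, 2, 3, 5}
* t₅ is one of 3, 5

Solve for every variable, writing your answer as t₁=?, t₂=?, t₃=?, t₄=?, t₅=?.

t₁=1, t₂=4, t₃=5, t₄=2, t₅=3

t₃'s domain is down to {5}, so t₃ = 5. Remove 5 from t₁, t₄, t₅.
That leaves t₅ = 3. Strike 3 from t₁, t₂, t₄.
t₁ has just one choice, so t₁ = 1. Remove 1 from t₂, t₄.
t₄'s domain is down to {2}, so t₄ = 2. Eliminate 2 elsewhere: t₂.
t₂'s domain is down to {4}, so t₂ = 4.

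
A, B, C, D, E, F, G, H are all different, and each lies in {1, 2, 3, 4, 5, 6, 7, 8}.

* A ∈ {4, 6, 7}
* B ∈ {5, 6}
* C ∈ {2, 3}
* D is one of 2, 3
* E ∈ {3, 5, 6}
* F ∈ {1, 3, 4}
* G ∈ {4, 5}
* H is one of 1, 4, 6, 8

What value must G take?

4

The 8 variables draw from only 8 values {1, 2, 3, 4, 5, 6, 7, 8}, so each is used; only A can be 7, hence A = 7.
The 7 still-open variables together cover exactly {1, 2, 3, 4, 5, 6, 8} — 7 values for 7 variables — and 8 appears only in H's list, so H = 8.
The 6 still-open variables together cover exactly {1, 2, 3, 4, 5, 6} — 6 values for 6 variables — and 1 appears only in F's list, so F = 1.
The 5 still-open variables together cover exactly {2, 3, 4, 5, 6} — 5 values for 5 variables — and 4 appears only in G's list, so G = 4.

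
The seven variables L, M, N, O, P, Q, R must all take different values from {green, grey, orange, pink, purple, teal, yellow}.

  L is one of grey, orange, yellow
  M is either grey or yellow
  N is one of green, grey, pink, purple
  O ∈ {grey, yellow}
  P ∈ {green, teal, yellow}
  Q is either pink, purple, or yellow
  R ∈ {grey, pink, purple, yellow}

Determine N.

The 7 variables together cover exactly {green, grey, orange, pink, purple, teal, yellow} — 7 values for 7 variables — and orange appears only in L's list, so L = orange.
Among the 6 still-open variables, teal fits only P (and all 6 values in {green, grey, pink, purple, teal, yellow} must be used), so P = teal.
The 5 still-open variables draw from only 5 values {green, grey, pink, purple, yellow}, so each is used; only N can be green, hence N = green.

green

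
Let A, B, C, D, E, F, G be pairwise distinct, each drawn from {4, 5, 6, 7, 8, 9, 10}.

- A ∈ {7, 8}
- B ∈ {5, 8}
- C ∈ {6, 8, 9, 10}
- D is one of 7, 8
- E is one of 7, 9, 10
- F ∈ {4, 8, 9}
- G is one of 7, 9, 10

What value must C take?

Among the 7 variables, 4 fits only F (and all 7 values in {4, 5, 6, 7, 8, 9, 10} must be used), so F = 4.
Among the 6 still-open variables, 5 fits only B (and all 6 values in {5, 6, 7, 8, 9, 10} must be used), so B = 5.
Among the 5 still-open variables, 6 fits only C (and all 5 values in {6, 7, 8, 9, 10} must be used), so C = 6.

6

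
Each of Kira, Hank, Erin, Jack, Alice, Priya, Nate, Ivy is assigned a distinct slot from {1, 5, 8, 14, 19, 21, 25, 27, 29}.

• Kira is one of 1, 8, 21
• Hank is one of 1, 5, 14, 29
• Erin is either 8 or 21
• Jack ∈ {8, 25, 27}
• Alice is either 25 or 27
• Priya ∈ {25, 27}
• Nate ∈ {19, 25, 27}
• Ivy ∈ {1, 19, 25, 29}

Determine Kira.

1

Alice and Priya share exactly the 2 values {25, 27}; by pigeonhole those values go to them, so strike 25, 27 from Jack, Nate, Ivy.
That leaves Jack = 8. Eliminate 8 elsewhere: Kira, Erin.
That leaves Nate = 19. Eliminate 19 elsewhere: Ivy.
That leaves Erin = 21. Remove 21 from Kira.
So Kira = 1.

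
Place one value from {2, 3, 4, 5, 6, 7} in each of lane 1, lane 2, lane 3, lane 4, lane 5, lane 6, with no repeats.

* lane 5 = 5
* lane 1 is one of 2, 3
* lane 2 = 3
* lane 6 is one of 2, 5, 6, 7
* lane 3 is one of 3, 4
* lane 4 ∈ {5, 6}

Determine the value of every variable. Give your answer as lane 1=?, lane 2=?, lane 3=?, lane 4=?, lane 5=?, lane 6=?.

lane 2 must be 3 (only option left). So lane 1, lane 3 can't be 3.
That leaves lane 3 = 4.
lane 5 must be 5 (only option left). Remove 5 from lane 4, lane 6.
lane 1's domain is down to {2}, so lane 1 = 2. Remove 2 from lane 6.
lane 4's domain is down to {6}, so lane 4 = 6. Strike 6 from lane 6.
lane 6 must be 7 (only option left).

lane 1=2, lane 2=3, lane 3=4, lane 4=6, lane 5=5, lane 6=7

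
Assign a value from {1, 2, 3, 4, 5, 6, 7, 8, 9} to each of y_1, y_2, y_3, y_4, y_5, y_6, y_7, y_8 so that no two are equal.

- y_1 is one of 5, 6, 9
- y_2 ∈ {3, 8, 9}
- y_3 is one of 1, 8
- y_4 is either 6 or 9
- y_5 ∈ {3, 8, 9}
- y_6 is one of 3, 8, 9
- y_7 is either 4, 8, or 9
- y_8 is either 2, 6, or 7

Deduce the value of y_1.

y_2, y_5, y_6 share exactly the 3 values {3, 8, 9}; by pigeonhole those values go to them, so strike 3, 8, 9 from y_1, y_3, y_4, y_7.
That leaves y_3 = 1.
y_4 has just one choice, so y_4 = 6. Eliminate 6 elsewhere: y_1, y_8.
So y_1 = 5.

5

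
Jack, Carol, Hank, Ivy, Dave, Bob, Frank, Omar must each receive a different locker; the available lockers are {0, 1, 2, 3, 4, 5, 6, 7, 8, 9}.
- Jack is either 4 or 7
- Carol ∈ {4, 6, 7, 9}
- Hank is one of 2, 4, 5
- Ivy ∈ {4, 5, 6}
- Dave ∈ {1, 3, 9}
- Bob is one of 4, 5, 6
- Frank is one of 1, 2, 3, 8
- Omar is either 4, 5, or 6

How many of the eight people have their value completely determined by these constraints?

3

The 3 variables Ivy, Bob, Omar are confined to {4, 5, 6}, which locks those values in; drop them from Jack, Carol, Hank.
That leaves Jack = 7. Eliminate 7 elsewhere: Carol.
Carol's domain is down to {9}, so Carol = 9. Strike 9 from Dave.
Hank's domain is down to {2}, so Hank = 2. So Frank can't be 2.
Determined: Jack=7, Carol=9, Hank=2. The other people each still have more than one consistent value. That makes 3.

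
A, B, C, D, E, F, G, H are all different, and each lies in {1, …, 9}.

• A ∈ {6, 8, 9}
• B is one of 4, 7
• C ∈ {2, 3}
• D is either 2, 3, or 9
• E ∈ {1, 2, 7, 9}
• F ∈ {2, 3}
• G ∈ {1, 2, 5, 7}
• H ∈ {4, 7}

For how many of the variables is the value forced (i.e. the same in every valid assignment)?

3

B and H between them cover only {4, 7} — a naked pair. Remove those values from E, G.
The 2 variables C and F are confined to {2, 3}, which locks those values in; drop them from D, E, G.
D's domain is down to {9}, so D = 9. So A, E can't be 9.
E has just one choice, so E = 1. Eliminate 1 elsewhere: G.
G must be 5 (only option left).
Determined: D=9, E=1, G=5. The other variables each still have more than one consistent value. That makes 3.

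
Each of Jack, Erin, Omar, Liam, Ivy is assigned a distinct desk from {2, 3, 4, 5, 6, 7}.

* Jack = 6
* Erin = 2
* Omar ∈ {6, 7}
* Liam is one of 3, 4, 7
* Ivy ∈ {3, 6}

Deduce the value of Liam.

4

Jack's domain is down to {6}, so Jack = 6. Strike 6 from Omar, Ivy.
Erin has just one choice, so Erin = 2.
Omar's domain is down to {7}, so Omar = 7. Strike 7 from Liam.
Ivy has just one choice, so Ivy = 3. Eliminate 3 elsewhere: Liam.
So Liam = 4.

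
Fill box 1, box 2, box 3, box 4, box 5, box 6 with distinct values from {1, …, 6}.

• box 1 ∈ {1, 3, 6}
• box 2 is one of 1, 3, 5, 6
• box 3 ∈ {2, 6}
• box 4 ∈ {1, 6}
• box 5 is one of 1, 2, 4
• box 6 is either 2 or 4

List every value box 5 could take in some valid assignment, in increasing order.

The 6 variables together cover exactly {1, 2, 3, 4, 5, 6} — 6 values for 6 variables — and 5 appears only in box 2's list, so box 2 = 5.
The 5 still-open variables draw from only 5 values {1, 2, 3, 4, 6}, so each is used; only box 1 can be 3, hence box 1 = 3.
No further eliminations apply; box 5 can still be any of 1, 2, 4.

1, 2, 4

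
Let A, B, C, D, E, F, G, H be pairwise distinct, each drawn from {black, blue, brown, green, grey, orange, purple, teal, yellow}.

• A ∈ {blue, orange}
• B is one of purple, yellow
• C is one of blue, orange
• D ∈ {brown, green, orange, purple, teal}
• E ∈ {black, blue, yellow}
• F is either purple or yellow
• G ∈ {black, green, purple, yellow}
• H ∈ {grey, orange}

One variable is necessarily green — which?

G

A and C share exactly the 2 values {blue, orange}; by pigeonhole those values go to them, so strike blue, orange from D, E, H.
H's domain is down to {grey}, so H = grey.
B and F share exactly the 2 values {purple, yellow}; by pigeonhole those values go to them, so strike purple, yellow from D, E, G.
E must be black (only option left). Remove black from G.
So green goes to G.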